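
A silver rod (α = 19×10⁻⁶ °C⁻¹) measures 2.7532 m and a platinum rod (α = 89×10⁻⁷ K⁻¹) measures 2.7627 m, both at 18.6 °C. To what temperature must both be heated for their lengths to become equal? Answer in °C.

T = 361.3 °C

Equal length when α₁L₁ΔT − α₂L₂ΔT = L₂ − L₁ = 9.50×10⁻³ m
α₁L₁ = 5.23108×10⁻⁵, α₂L₂ = 2.458803×10⁻⁵ → Δ(αL) = 2.772277×10⁻⁵ m/K
ΔT = 9.50×10⁻³ / 2.772277×10⁻⁵ = 342.679 K, so T = 18.6 + 342.679 = 361.279 °C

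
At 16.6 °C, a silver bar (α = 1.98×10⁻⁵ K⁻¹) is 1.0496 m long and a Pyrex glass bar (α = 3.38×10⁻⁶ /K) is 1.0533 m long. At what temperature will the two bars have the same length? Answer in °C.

Equal length when α₁L₁ΔT − α₂L₂ΔT = L₂ − L₁ = 3.70×10⁻³ m
α₁L₁ = 2.078208×10⁻⁵, α₂L₂ = 3.560154×10⁻⁶ → Δ(αL) = 1.7221926×10⁻⁵ m/K
ΔT = 3.70×10⁻³ / 1.7221926×10⁻⁵ = 214.842 K, so T = 16.6 + 214.842 = 231.442 °C

T = 231.4 °C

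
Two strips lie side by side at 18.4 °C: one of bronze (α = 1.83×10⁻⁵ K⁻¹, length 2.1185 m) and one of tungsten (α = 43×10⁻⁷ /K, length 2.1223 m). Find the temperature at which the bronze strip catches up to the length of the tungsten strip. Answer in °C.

L₁(1 + α₁ΔT) = L₂(1 + α₂ΔT) ⇒ ΔT = (L₂ − L₁)/(α₁L₁ − α₂L₂)
L₂ − L₁ = 2.1223 − 2.1185 = 3.80×10⁻³ m
α₁L₁ − α₂L₂ = 1.83×10⁻⁵×2.1185 − 43×10⁻⁷×2.1223 = 2.964266×10⁻⁵ m/K
ΔT = 3.80×10⁻³ / 2.964266×10⁻⁵ = 128.194 K
T = 18.4 + 128.194 = 146.594 °C

T = 146.6 °C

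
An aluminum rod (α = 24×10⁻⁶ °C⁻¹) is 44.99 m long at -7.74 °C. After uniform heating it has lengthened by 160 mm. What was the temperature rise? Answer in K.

ΔT = 148 K

ΔL = αL₀ΔT ⇒ ΔT = ΔL / (αL₀)
ΔT = 160×10⁻³ m / (24×10⁻⁶ × 44.99 m) = 148.18 K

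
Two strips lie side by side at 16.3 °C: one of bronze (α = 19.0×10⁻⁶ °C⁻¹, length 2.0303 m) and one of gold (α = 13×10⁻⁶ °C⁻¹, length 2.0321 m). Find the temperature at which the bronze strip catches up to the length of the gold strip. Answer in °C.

T = 164.3 °C

Equal length when α₁L₁ΔT − α₂L₂ΔT = L₂ − L₁ = 1.80×10⁻³ m
α₁L₁ = 3.85757×10⁻⁵, α₂L₂ = 2.64173×10⁻⁵ → Δ(αL) = 1.21584×10⁻⁵ m/K
ΔT = 1.80×10⁻³ / 1.21584×10⁻⁵ = 148.046 K, so T = 16.3 + 148.046 = 164.346 °C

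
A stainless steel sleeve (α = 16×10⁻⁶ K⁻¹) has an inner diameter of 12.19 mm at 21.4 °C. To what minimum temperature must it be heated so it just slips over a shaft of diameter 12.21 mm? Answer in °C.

T = 124 °C

Required Δd = 12.21 − 12.19 = 0.02 mm
Δd = αd₀ΔT ⇒ ΔT = Δd/(αd₀) = 0.02 / (16×10⁻⁶ × 12.19) = 102.54 K
T_min = 21.4 + 102.54 = 123.94 °C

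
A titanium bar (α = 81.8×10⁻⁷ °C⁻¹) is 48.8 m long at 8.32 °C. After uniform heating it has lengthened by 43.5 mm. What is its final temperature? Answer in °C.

T = 117 °C

ΔL = αL₀ΔT ⇒ ΔT = ΔL / (αL₀)
ΔT = 43.5×10⁻³ m / (81.8×10⁻⁷ × 48.8 m) = 108.97 K
T = 8.32 + 108.97 = 117.29 °C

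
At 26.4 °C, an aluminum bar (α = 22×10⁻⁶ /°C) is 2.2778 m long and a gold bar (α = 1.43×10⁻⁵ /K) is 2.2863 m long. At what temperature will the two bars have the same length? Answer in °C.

T = 514.4 °C

Equal length when α₁L₁ΔT − α₂L₂ΔT = L₂ − L₁ = 8.50×10⁻³ m
α₁L₁ = 5.01116×10⁻⁵, α₂L₂ = 3.269409×10⁻⁵ → Δ(αL) = 1.741751×10⁻⁵ m/K
ΔT = 8.50×10⁻³ / 1.741751×10⁻⁵ = 488.015 K, so T = 26.4 + 488.015 = 514.415 °C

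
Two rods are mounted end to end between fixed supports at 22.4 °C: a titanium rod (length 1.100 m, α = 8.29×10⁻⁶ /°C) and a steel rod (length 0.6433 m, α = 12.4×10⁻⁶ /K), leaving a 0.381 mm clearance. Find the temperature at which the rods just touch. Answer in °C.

Gap closes when ΔL₁ + ΔL₂ = 0.381 mm = 3.81×10⁻⁴ m
(α₁L₁ + α₂L₂)ΔT = g
α₁L₁ + α₂L₂ = 8.29×10⁻⁶×1.100 + 12.4×10⁻⁶×0.6433 = 1.709592×10⁻⁵ m/K
ΔT = 3.81×10⁻⁴ / 1.709592×10⁻⁵ = 22.286 K
T = 22.4 + 22.286 = 44.686 °C

T = 44.7 °C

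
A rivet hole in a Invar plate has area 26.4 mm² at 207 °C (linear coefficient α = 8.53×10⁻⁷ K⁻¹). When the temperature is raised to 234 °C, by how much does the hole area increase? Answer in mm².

Area coefficient ≈ 2α; |ΔT| = 27 K
ΔA = 2αA₀ΔT = 2(8.53×10⁻⁷)(26.4)(27) = 1.22×10⁻³ mm²

ΔA = 0.00122 mm²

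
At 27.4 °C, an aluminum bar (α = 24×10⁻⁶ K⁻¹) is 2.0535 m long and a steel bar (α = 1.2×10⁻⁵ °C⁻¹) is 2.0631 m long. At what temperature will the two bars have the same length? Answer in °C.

Equal length when α₁L₁ΔT − α₂L₂ΔT = L₂ − L₁ = 9.60×10⁻³ m
α₁L₁ = 4.9284×10⁻⁵, α₂L₂ = 2.47572×10⁻⁵ → Δ(αL) = 2.45268×10⁻⁵ m/K
ΔT = 9.60×10⁻³ / 2.45268×10⁻⁵ = 391.409 K, so T = 27.4 + 391.409 = 418.809 °C

T = 418.8 °C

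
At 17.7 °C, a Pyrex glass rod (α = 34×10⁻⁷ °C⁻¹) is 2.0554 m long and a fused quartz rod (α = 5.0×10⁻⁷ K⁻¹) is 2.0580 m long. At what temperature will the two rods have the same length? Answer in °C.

Equal length when α₁L₁ΔT − α₂L₂ΔT = L₂ − L₁ = 2.60×10⁻³ m
α₁L₁ = 6.98836×10⁻⁶, α₂L₂ = 1.029×10⁻⁶ → Δ(αL) = 5.95936×10⁻⁶ m/K
ΔT = 2.60×10⁻³ / 5.95936×10⁻⁶ = 436.288 K, so T = 17.7 + 436.288 = 453.988 °C

T = 454.0 °C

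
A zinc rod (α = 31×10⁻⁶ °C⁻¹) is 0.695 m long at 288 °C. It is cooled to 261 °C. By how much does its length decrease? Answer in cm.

|ΔT| = |261 − 288| = 27 K
ΔL = αL₀ΔT = (31×10⁻⁶)(0.695)(27) = 5.82×10⁻⁴ m

ΔL = 0.0582 cm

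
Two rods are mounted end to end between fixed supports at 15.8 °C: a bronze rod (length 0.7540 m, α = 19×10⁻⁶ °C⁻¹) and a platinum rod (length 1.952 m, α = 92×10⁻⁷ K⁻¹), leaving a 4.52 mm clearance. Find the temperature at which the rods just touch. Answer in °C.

α₁L₁ = 1.4326×10⁻⁵ m/K, α₂L₂ = 1.79584×10⁻⁵ m/K → total 3.22844×10⁻⁵ m/K
ΔT = g/(α₁L₁+α₂L₂) = 4.52×10⁻³ / 3.22844×10⁻⁵ = 140.01 K
T = 15.8 + 140.01 = 155.81 °C

T = 156 °C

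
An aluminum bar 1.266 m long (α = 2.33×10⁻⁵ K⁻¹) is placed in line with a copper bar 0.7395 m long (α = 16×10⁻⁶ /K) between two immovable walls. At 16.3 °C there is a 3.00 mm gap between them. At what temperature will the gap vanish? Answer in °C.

α₁L₁ = 2.94978×10⁻⁵ m/K, α₂L₂ = 1.1832×10⁻⁵ m/K → total 4.13298×10⁻⁵ m/K
ΔT = g/(α₁L₁+α₂L₂) = 3.00×10⁻³ / 4.13298×10⁻⁵ = 72.587 K
T = 16.3 + 72.587 = 88.887 °C

T = 88.9 °C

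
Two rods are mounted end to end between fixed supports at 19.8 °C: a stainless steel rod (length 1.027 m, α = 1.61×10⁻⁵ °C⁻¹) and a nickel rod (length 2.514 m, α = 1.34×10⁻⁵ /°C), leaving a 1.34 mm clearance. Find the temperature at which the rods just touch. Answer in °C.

Gap closes when ΔL₁ + ΔL₂ = 1.34 mm = 1.34×10⁻³ m
(α₁L₁ + α₂L₂)ΔT = g
α₁L₁ + α₂L₂ = 1.61×10⁻⁵×1.027 + 1.34×10⁻⁵×2.514 = 5.02223×10⁻⁵ m/K
ΔT = 1.34×10⁻³ / 5.02223×10⁻⁵ = 26.681 K
T = 19.8 + 26.681 = 46.481 °C

T = 46.5 °C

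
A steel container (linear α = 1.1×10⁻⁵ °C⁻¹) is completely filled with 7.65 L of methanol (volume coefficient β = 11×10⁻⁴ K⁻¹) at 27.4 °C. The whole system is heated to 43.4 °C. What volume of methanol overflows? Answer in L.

The container also expands: β_container ≈ 3α = 3.3×10⁻⁵ /K
Net overflow = V₀(β_liq − 3α_cont)ΔT
β − 3α = 1.10×10⁻³ − 3.3×10⁻⁵ = 1.067×10⁻³ /K; ΔT = 16.0 K
ΔV = 7.65 × 1.067×10⁻³ × 16.0 = 0.131 L

0.131 L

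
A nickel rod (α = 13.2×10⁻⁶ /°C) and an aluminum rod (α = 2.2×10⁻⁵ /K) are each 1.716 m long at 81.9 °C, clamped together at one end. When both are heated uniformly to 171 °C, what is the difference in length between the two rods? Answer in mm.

ΔT = 89.1 K
nickel: ΔL = 13.2×10⁻⁶ × 1.716 m × 89.1 = 2.0182×10⁻³ m = 2.0182 mm
aluminum: ΔL = 2.2×10⁻⁵ × 1.716 m × 89.1 = 3.3637×10⁻³ m = 3.3637 mm
difference = 3.3637 − 2.0182 = 1.3455 mm

1.35 mm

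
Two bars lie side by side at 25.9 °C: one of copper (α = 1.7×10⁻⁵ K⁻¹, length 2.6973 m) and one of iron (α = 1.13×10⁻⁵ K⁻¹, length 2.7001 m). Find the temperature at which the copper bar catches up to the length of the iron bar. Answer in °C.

L₁(1 + α₁ΔT) = L₂(1 + α₂ΔT) ⇒ ΔT = (L₂ − L₁)/(α₁L₁ − α₂L₂)
L₂ − L₁ = 2.7001 − 2.6973 = 2.80×10⁻³ m
α₁L₁ − α₂L₂ = 1.7×10⁻⁵×2.6973 − 1.13×10⁻⁵×2.7001 = 1.534297×10⁻⁵ m/K
ΔT = 2.80×10⁻³ / 1.534297×10⁻⁵ = 182.494 K
T = 25.9 + 182.494 = 208.394 °C

T = 208.4 °C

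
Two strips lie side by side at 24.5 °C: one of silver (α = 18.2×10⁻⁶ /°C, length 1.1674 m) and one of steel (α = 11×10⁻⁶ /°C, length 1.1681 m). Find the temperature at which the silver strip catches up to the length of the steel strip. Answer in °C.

T = 107.9 °C

Equal length when α₁L₁ΔT − α₂L₂ΔT = L₂ − L₁ = 7.00×10⁻⁴ m
α₁L₁ = 2.124668×10⁻⁵, α₂L₂ = 1.28491×10⁻⁵ → Δ(αL) = 8.39758×10⁻⁶ m/K
ΔT = 7.00×10⁻⁴ / 8.39758×10⁻⁶ = 83.357 K, so T = 24.5 + 83.357 = 107.857 °C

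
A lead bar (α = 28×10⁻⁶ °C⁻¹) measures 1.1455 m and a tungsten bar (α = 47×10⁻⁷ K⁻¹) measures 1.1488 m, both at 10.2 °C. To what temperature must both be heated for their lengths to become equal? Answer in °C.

L₁(1 + α₁ΔT) = L₂(1 + α₂ΔT) ⇒ ΔT = (L₂ − L₁)/(α₁L₁ − α₂L₂)
L₂ − L₁ = 1.1488 − 1.1455 = 3.30×10⁻³ m
α₁L₁ − α₂L₂ = 28×10⁻⁶×1.1455 − 47×10⁻⁷×1.1488 = 2.667464×10⁻⁵ m/K
ΔT = 3.30×10⁻³ / 2.667464×10⁻⁵ = 123.713 K
T = 10.2 + 123.713 = 133.913 °C

T = 133.9 °C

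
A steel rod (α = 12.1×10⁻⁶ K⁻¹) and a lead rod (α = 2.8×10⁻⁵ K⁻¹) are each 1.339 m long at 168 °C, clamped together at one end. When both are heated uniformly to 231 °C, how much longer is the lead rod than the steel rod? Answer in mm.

1.34 mm

ΔT = 63 K
steel: ΔL = 12.1×10⁻⁶ × 1.339 m × 63 = 1.0207×10⁻³ m = 1.0207 mm
lead: ΔL = 2.8×10⁻⁵ × 1.339 m × 63 = 2.3620×10⁻³ m = 2.3620 mm
difference = 2.3620 − 1.0207 = 1.3413 mm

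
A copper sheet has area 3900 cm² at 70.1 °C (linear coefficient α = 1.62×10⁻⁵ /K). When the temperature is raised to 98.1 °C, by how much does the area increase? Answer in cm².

Area coefficient ≈ 2α; |ΔT| = 28.0 K
ΔA = 2αA₀ΔT = 2(1.62×10⁻⁵)(3900)(28.0) = 3.54 cm²

ΔA = 3.54 cm²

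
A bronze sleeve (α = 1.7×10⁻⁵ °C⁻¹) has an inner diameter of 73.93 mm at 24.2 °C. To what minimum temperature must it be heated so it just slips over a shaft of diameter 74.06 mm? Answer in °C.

Required Δd = 74.06 − 73.93 = 0.13 mm
Δd = αd₀ΔT ⇒ ΔT = Δd/(αd₀) = 0.13 / (1.7×10⁻⁵ × 73.93) = 103.44 K
T_min = 24.2 + 103.44 = 127.64 °C

T = 128 °C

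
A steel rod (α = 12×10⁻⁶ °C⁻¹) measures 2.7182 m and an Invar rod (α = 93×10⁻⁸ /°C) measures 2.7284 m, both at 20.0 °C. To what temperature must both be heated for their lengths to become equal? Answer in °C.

T = 359.1 °C

Equal length when α₁L₁ΔT − α₂L₂ΔT = L₂ − L₁ = 1.02×10⁻² m
α₁L₁ = 3.26184×10⁻⁵, α₂L₂ = 2.537412×10⁻⁶ → Δ(αL) = 3.0080988×10⁻⁵ m/K
ΔT = 1.02×10⁻² / 3.0080988×10⁻⁵ = 339.085 K, so T = 20.0 + 339.085 = 359.085 °C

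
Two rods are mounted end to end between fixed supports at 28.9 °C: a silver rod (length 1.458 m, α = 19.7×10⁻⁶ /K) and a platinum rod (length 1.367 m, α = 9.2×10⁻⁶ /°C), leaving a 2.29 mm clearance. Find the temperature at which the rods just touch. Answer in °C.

α₁L₁ = 2.87226×10⁻⁵ m/K, α₂L₂ = 1.25764×10⁻⁵ m/K → total 4.1299×10⁻⁵ m/K
ΔT = g/(α₁L₁+α₂L₂) = 2.29×10⁻³ / 4.1299×10⁻⁵ = 55.449 K
T = 28.9 + 55.449 = 84.349 °C

T = 84.3 °C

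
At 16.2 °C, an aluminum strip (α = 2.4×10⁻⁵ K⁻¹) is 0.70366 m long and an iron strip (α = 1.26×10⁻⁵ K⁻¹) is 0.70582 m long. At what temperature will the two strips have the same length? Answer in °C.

Equal length when α₁L₁ΔT − α₂L₂ΔT = L₂ − L₁ = 2.16×10⁻³ m
α₁L₁ = 1.688784×10⁻⁵, α₂L₂ = 8.893332×10⁻⁶ → Δ(αL) = 7.994508×10⁻⁶ m/K
ΔT = 2.16×10⁻³ / 7.994508×10⁻⁶ = 270.185 K, so T = 16.2 + 270.185 = 286.385 °C

T = 286.4 °C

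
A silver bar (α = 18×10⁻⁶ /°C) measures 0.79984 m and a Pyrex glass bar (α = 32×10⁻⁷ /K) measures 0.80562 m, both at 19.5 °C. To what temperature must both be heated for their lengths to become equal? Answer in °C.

T = 508.5 °C

Equal length when α₁L₁ΔT − α₂L₂ΔT = L₂ − L₁ = 5.78×10⁻³ m
α₁L₁ = 1.439712×10⁻⁵, α₂L₂ = 2.577984×10⁻⁶ → Δ(αL) = 1.1819136×10⁻⁵ m/K
ΔT = 5.78×10⁻³ / 1.1819136×10⁻⁵ = 489.037 K, so T = 19.5 + 489.037 = 508.537 °C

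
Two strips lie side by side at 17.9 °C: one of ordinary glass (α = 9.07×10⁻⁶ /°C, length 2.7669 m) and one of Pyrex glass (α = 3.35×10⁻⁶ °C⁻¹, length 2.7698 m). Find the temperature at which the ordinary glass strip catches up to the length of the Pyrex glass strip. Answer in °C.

T = 201.2 °C

Equal length when α₁L₁ΔT − α₂L₂ΔT = L₂ − L₁ = 2.90×10⁻³ m
α₁L₁ = 2.5095783×10⁻⁵, α₂L₂ = 9.27883×10⁻⁶ → Δ(αL) = 1.5816953×10⁻⁵ m/K
ΔT = 2.90×10⁻³ / 1.5816953×10⁻⁵ = 183.348 K, so T = 17.9 + 183.348 = 201.248 °C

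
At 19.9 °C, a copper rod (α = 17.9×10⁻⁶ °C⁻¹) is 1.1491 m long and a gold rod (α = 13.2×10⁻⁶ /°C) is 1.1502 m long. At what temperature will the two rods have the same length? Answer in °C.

Equal length when α₁L₁ΔT − α₂L₂ΔT = L₂ − L₁ = 1.10×10⁻³ m
α₁L₁ = 2.056889×10⁻⁵, α₂L₂ = 1.518264×10⁻⁵ → Δ(αL) = 5.38625×10⁻⁶ m/K
ΔT = 1.10×10⁻³ / 5.38625×10⁻⁶ = 204.224 K, so T = 19.9 + 204.224 = 224.124 °C

T = 224.1 °C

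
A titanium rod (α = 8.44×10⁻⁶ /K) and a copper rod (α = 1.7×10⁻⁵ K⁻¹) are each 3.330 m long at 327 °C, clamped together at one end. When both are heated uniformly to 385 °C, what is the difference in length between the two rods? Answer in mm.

1.65 mm

ΔT = 58 K
titanium: ΔL = 8.44×10⁻⁶ × 3.330 m × 58 = 1.6301×10⁻³ m = 1.6301 mm
copper: ΔL = 1.7×10⁻⁵ × 3.330 m × 58 = 3.2834×10⁻³ m = 3.2834 mm
difference = 3.2834 − 1.6301 = 1.6533 mm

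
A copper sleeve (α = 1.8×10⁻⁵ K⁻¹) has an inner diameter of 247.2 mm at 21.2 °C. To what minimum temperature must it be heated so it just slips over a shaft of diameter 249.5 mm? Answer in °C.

Required Δd = 249.5 − 247.2 = 2.3 mm
Δd = αd₀ΔT ⇒ ΔT = Δd/(αd₀) = 2.3 / (1.8×10⁻⁵ × 247.2) = 516.90 K
T_min = 21.2 + 516.90 = 538.10 °C

T = 538 °C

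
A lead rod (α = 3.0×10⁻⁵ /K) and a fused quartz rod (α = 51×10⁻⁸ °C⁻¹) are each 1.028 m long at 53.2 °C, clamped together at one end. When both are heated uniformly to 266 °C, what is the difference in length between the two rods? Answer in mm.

6.45 mm

ΔT = 212.8 K
lead: ΔL = 3.0×10⁻⁵ × 1.028 m × 212.8 = 6.5628×10⁻³ m = 6.5628 mm
fused quartz: ΔL = 51×10⁻⁸ × 1.028 m × 212.8 = 1.1157×10⁻⁴ m = 0.11157 mm
difference = 6.5628 − 0.11157 = 6.45123 mm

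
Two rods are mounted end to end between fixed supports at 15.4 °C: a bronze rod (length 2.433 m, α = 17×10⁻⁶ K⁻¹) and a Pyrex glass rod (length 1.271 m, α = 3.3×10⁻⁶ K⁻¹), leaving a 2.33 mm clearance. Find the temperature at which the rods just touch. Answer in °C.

T = 66.5 °C

Gap closes when ΔL₁ + ΔL₂ = 2.33 mm = 2.33×10⁻³ m
(α₁L₁ + α₂L₂)ΔT = g
α₁L₁ + α₂L₂ = 17×10⁻⁶×2.433 + 3.3×10⁻⁶×1.271 = 4.55553×10⁻⁵ m/K
ΔT = 2.33×10⁻³ / 4.55553×10⁻⁵ = 51.147 K
T = 15.4 + 51.147 = 66.547 °C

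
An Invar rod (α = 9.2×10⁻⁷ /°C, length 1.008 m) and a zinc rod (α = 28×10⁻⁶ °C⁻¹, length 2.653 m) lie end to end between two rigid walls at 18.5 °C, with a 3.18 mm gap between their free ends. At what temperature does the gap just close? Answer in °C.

α₁L₁ = 9.2736×10⁻⁷ m/K, α₂L₂ = 7.4284×10⁻⁵ m/K → total 7.521136×10⁻⁵ m/K
ΔT = g/(α₁L₁+α₂L₂) = 3.18×10⁻³ / 7.521136×10⁻⁵ = 42.281 K
T = 18.5 + 42.281 = 60.781 °C

T = 60.8 °C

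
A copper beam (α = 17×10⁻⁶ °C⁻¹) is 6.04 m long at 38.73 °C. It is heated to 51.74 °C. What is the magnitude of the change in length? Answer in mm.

|ΔT| = |51.74 − 38.73| = 13.01 K
ΔL = αL₀ΔT = (17×10⁻⁶)(6.04)(13.01) = 1.34×10⁻³ m

ΔL = 1.34 mm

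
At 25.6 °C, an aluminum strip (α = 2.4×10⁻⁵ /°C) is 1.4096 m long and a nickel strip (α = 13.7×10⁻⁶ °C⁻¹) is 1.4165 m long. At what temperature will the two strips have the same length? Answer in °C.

T = 504.0 °C

Equal length when α₁L₁ΔT − α₂L₂ΔT = L₂ − L₁ = 6.90×10⁻³ m
α₁L₁ = 3.38304×10⁻⁵, α₂L₂ = 1.940605×10⁻⁵ → Δ(αL) = 1.442435×10⁻⁵ m/K
ΔT = 6.90×10⁻³ / 1.442435×10⁻⁵ = 478.358 K, so T = 25.6 + 478.358 = 503.958 °C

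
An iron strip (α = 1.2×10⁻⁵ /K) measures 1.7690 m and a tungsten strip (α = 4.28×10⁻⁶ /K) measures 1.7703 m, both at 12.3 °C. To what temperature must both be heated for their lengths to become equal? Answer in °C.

Equal length when α₁L₁ΔT − α₂L₂ΔT = L₂ − L₁ = 1.30×10⁻³ m
α₁L₁ = 2.1228×10⁻⁵, α₂L₂ = 7.576884×10⁻⁶ → Δ(αL) = 1.3651116×10⁻⁵ m/K
ΔT = 1.30×10⁻³ / 1.3651116×10⁻⁵ = 95.230 K, so T = 12.3 + 95.230 = 107.530 °C

T = 107.5 °C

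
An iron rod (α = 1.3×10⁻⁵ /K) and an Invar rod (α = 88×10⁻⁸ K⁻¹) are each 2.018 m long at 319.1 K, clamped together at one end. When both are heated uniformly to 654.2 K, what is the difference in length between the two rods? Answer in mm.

8.20 mm

ΔT = 335.1 K
iron: ΔL = 1.3×10⁻⁵ × 2.018 m × 335.1 = 8.7910×10⁻³ m = 8.7910 mm
Invar: ΔL = 88×10⁻⁸ × 2.018 m × 335.1 = 5.9508×10⁻⁴ m = 0.59508 mm
difference = 8.7910 − 0.59508 = 8.19592 mm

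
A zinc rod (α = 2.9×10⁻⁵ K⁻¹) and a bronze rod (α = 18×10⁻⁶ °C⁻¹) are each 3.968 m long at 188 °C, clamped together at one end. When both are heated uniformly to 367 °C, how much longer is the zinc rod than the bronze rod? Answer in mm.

ΔT = 179 K
zinc: ΔL = 2.9×10⁻⁵ × 3.968 m × 179 = 2.0598×10⁻² m = 20.598 mm
bronze: ΔL = 18×10⁻⁶ × 3.968 m × 179 = 1.2785×10⁻² m = 12.785 mm
difference = 20.598 − 12.785 = 7.813 mm

7.81 mm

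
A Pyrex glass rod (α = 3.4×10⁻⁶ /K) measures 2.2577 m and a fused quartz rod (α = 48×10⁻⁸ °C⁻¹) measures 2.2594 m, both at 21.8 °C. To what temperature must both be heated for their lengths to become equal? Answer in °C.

L₁(1 + α₁ΔT) = L₂(1 + α₂ΔT) ⇒ ΔT = (L₂ − L₁)/(α₁L₁ − α₂L₂)
L₂ − L₁ = 2.2594 − 2.2577 = 1.70×10⁻³ m
α₁L₁ − α₂L₂ = 3.4×10⁻⁶×2.2577 − 48×10⁻⁸×2.2594 = 6.591668×10⁻⁶ m/K
ΔT = 1.70×10⁻³ / 6.591668×10⁻⁶ = 257.901 K
T = 21.8 + 257.901 = 279.701 °C

T = 279.7 °C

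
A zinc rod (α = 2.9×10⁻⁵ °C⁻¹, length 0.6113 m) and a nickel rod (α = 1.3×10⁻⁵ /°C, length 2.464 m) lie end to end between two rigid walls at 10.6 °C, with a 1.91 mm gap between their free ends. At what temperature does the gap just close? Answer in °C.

T = 49.0 °C

α₁L₁ = 1.77277×10⁻⁵ m/K, α₂L₂ = 3.2032×10⁻⁵ m/K → total 4.97597×10⁻⁵ m/K
ΔT = g/(α₁L₁+α₂L₂) = 1.91×10⁻³ / 4.97597×10⁻⁵ = 38.384 K
T = 10.6 + 38.384 = 48.984 °C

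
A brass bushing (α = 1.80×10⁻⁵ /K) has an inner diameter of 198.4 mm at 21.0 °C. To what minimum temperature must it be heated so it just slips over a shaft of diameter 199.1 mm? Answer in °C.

Required Δd = 199.1 − 198.4 = 0.7 mm
Δd = αd₀ΔT ⇒ ΔT = Δd/(αd₀) = 0.7 / (1.80×10⁻⁵ × 198.4) = 196.01 K
T_min = 21.0 + 196.01 = 217.01 °C

T = 217 °C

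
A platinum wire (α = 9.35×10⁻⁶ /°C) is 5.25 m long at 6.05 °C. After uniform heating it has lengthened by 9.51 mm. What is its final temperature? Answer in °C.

ΔL = αL₀ΔT ⇒ ΔT = ΔL / (αL₀)
ΔT = 9.51×10⁻³ m / (9.35×10⁻⁶ × 5.25 m) = 193.74 K
T = 6.05 + 193.74 = 199.79 °C

T = 200 °C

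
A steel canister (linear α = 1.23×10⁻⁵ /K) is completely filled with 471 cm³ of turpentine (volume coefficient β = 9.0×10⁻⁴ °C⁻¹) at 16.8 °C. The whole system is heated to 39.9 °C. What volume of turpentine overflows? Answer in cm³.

The canister also expands: β_container ≈ 3α = 3.69×10⁻⁵ /K
Net overflow = V₀(β_liq − 3α_cont)ΔT
β − 3α = 9.00×10⁻⁴ − 3.69×10⁻⁵ = 8.631×10⁻⁴ /K; ΔT = 23.1 K
ΔV = 471 × 8.631×10⁻⁴ × 23.1 = 9.39 cm³

9.39 cm³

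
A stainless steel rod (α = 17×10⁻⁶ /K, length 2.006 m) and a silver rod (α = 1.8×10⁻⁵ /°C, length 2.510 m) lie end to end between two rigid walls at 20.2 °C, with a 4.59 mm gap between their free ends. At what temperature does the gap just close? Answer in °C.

Gap closes when ΔL₁ + ΔL₂ = 4.59 mm = 4.59×10⁻³ m
(α₁L₁ + α₂L₂)ΔT = g
α₁L₁ + α₂L₂ = 17×10⁻⁶×2.006 + 1.8×10⁻⁵×2.510 = 7.9282×10⁻⁵ m/K
ΔT = 4.59×10⁻³ / 7.9282×10⁻⁵ = 57.895 K
T = 20.2 + 57.895 = 78.095 °C

T = 78.1 °C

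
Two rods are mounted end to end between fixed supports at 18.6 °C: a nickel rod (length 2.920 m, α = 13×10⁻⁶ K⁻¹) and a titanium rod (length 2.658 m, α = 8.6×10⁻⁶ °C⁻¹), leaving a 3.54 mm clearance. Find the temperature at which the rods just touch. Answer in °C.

T = 76.8 °C

α₁L₁ = 3.796×10⁻⁵ m/K, α₂L₂ = 2.28588×10⁻⁵ m/K → total 6.08188×10⁻⁵ m/K
ΔT = g/(α₁L₁+α₂L₂) = 3.54×10⁻³ / 6.08188×10⁻⁵ = 58.206 K
T = 18.6 + 58.206 = 76.806 °C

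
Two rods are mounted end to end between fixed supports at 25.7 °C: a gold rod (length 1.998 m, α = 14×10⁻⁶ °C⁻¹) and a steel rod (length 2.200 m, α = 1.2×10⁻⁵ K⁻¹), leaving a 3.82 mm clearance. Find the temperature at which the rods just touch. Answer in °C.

Gap closes when ΔL₁ + ΔL₂ = 3.82 mm = 3.82×10⁻³ m
(α₁L₁ + α₂L₂)ΔT = g
α₁L₁ + α₂L₂ = 14×10⁻⁶×1.998 + 1.2×10⁻⁵×2.200 = 5.4372×10⁻⁵ m/K
ΔT = 3.82×10⁻³ / 5.4372×10⁻⁵ = 70.257 K
T = 25.7 + 70.257 = 95.957 °C

T = 96.0 °C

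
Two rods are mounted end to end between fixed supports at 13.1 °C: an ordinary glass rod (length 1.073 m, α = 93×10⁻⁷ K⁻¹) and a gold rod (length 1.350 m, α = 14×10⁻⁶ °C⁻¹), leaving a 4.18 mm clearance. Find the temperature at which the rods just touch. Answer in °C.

T = 158 °C

α₁L₁ = 9.9789×10⁻⁶ m/K, α₂L₂ = 1.890×10⁻⁵ m/K → total 2.88789×10⁻⁵ m/K
ΔT = g/(α₁L₁+α₂L₂) = 4.18×10⁻³ / 2.88789×10⁻⁵ = 144.74 K
T = 13.1 + 144.74 = 157.84 °C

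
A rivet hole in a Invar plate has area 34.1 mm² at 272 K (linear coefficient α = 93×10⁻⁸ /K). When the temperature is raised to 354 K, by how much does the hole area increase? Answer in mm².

Area coefficient ≈ 2α; |ΔT| = 82 K
ΔA = 2αA₀ΔT = 2(93×10⁻⁸)(34.1)(82) = 5.20×10⁻³ mm²

ΔA = 0.00520 mm²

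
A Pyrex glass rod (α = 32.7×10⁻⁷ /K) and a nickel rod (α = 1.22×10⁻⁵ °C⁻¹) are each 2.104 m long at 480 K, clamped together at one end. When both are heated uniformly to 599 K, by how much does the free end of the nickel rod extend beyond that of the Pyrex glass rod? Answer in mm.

2.24 mm

ΔT = 119 K
Pyrex glass: ΔL = 32.7×10⁻⁷ × 2.104 m × 119 = 8.1873×10⁻⁴ m = 0.81873 mm
nickel: ΔL = 1.22×10⁻⁵ × 2.104 m × 119 = 3.0546×10⁻³ m = 3.0546 mm
difference = 3.0546 − 0.81873 = 2.23587 mm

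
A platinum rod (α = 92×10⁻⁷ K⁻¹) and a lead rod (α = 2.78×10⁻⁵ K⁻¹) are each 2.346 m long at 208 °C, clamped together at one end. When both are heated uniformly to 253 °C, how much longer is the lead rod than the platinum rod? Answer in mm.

1.96 mm

ΔT = 45 K
platinum: ΔL = 92×10⁻⁷ × 2.346 m × 45 = 9.7124×10⁻⁴ m = 0.97124 mm
lead: ΔL = 2.78×10⁻⁵ × 2.346 m × 45 = 2.9348×10⁻³ m = 2.9348 mm
difference = 2.9348 − 0.97124 = 1.96356 mm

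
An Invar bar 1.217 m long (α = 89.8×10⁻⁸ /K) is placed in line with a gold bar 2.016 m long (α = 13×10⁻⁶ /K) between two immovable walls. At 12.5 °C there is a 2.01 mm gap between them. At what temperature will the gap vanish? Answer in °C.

α₁L₁ = 1.092866×10⁻⁶ m/K, α₂L₂ = 2.6208×10⁻⁵ m/K → total 2.7300866×10⁻⁵ m/K
ΔT = g/(α₁L₁+α₂L₂) = 2.01×10⁻³ / 2.7300866×10⁻⁵ = 73.624 K
T = 12.5 + 73.624 = 86.124 °C

T = 86.1 °C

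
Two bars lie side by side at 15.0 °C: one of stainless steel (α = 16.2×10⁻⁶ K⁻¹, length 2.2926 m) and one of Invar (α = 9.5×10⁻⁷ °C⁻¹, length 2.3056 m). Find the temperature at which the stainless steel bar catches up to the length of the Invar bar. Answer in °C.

T = 387.0 °C

L₁(1 + α₁ΔT) = L₂(1 + α₂ΔT) ⇒ ΔT = (L₂ − L₁)/(α₁L₁ − α₂L₂)
L₂ − L₁ = 2.3056 − 2.2926 = 1.30×10⁻² m
α₁L₁ − α₂L₂ = 16.2×10⁻⁶×2.2926 − 9.5×10⁻⁷×2.3056 = 3.49498×10⁻⁵ m/K
ΔT = 1.30×10⁻² / 3.49498×10⁻⁵ = 371.962 K
T = 15.0 + 371.962 = 386.962 °C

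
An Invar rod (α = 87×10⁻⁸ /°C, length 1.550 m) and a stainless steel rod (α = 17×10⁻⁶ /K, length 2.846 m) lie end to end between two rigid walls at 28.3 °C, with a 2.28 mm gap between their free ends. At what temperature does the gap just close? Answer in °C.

Gap closes when ΔL₁ + ΔL₂ = 2.28 mm = 2.28×10⁻³ m
(α₁L₁ + α₂L₂)ΔT = g
α₁L₁ + α₂L₂ = 87×10⁻⁸×1.550 + 17×10⁻⁶×2.846 = 4.97305×10⁻⁵ m/K
ΔT = 2.28×10⁻³ / 4.97305×10⁻⁵ = 45.847 K
T = 28.3 + 45.847 = 74.147 °C

T = 74.1 °C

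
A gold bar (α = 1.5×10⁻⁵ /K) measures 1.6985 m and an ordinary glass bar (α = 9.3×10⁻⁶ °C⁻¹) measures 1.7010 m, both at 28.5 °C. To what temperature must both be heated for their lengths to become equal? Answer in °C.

Equal length when α₁L₁ΔT − α₂L₂ΔT = L₂ − L₁ = 2.50×10⁻³ m
α₁L₁ = 2.54775×10⁻⁵, α₂L₂ = 1.58193×10⁻⁵ → Δ(αL) = 9.6582×10⁻⁶ m/K
ΔT = 2.50×10⁻³ / 9.6582×10⁻⁶ = 258.847 K, so T = 28.5 + 258.847 = 287.347 °C

T = 287.3 °C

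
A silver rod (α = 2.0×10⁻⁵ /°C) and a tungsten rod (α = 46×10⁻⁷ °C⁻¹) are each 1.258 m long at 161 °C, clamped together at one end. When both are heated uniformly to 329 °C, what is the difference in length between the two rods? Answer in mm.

ΔT = 168 K
silver: ΔL = 2.0×10⁻⁵ × 1.258 m × 168 = 4.2269×10⁻³ m = 4.2269 mm
tungsten: ΔL = 46×10⁻⁷ × 1.258 m × 168 = 9.7218×10⁻⁴ m = 0.97218 mm
difference = 4.2269 − 0.97218 = 3.25472 mm

3.25 mm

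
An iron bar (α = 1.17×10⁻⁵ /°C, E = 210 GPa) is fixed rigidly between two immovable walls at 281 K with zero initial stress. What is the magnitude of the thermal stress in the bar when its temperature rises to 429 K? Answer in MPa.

Fully constrained: the free strain ε = αΔT is blocked, so σ = Eε = EαΔT.
|ΔT| = 148 K
σ = 210×10⁹ × 1.17×10⁻⁵ × 148 = 3.64×10⁸ Pa

σ = 364 MPa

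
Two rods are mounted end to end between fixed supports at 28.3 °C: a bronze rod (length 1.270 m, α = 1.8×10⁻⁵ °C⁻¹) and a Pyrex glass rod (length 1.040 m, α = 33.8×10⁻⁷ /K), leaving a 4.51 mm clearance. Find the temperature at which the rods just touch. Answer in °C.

Gap closes when ΔL₁ + ΔL₂ = 4.51 mm = 4.51×10⁻³ m
(α₁L₁ + α₂L₂)ΔT = g
α₁L₁ + α₂L₂ = 1.8×10⁻⁵×1.270 + 33.8×10⁻⁷×1.040 = 2.63752×10⁻⁵ m/K
ΔT = 4.51×10⁻³ / 2.63752×10⁻⁵ = 170.99 K
T = 28.3 + 170.99 = 199.29 °C

T = 199 °C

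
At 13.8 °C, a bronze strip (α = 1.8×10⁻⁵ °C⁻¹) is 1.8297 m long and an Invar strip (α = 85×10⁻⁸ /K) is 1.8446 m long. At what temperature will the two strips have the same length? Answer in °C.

Equal length when α₁L₁ΔT − α₂L₂ΔT = L₂ − L₁ = 1.49×10⁻² m
α₁L₁ = 3.29346×10⁻⁵, α₂L₂ = 1.56791×10⁻⁶ → Δ(αL) = 3.136669×10⁻⁵ m/K
ΔT = 1.49×10⁻² / 3.136669×10⁻⁵ = 475.026 K, so T = 13.8 + 475.026 = 488.826 °C

T = 488.8 °C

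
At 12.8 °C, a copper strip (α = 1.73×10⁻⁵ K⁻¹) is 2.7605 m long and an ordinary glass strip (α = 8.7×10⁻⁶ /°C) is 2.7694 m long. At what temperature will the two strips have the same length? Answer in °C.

T = 388.9 °C

Equal length when α₁L₁ΔT − α₂L₂ΔT = L₂ − L₁ = 8.90×10⁻³ m
α₁L₁ = 4.775665×10⁻⁵, α₂L₂ = 2.409378×10⁻⁵ → Δ(αL) = 2.366287×10⁻⁵ m/K
ΔT = 8.90×10⁻³ / 2.366287×10⁻⁵ = 376.117 K, so T = 12.8 + 376.117 = 388.917 °C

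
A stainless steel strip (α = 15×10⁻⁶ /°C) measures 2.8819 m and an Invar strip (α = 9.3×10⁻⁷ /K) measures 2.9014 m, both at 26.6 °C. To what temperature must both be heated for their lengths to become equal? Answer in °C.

T = 507.7 °C

Equal length when α₁L₁ΔT − α₂L₂ΔT = L₂ − L₁ = 1.95×10⁻² m
α₁L₁ = 4.32285×10⁻⁵, α₂L₂ = 2.698302×10⁻⁶ → Δ(αL) = 4.0530198×10⁻⁵ m/K
ΔT = 1.95×10⁻² / 4.0530198×10⁻⁵ = 481.123 K, so T = 26.6 + 481.123 = 507.723 °C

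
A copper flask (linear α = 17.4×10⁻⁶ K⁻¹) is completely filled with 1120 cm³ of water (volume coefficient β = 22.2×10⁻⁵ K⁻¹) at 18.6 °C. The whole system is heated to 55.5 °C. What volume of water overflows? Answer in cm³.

7.02 cm³

The flask also expands: β_container ≈ 3α = 5.22×10⁻⁵ /K
Net overflow = V₀(β_liq − 3α_cont)ΔT
β − 3α = 2.22×10⁻⁴ − 5.22×10⁻⁵ = 1.698×10⁻⁴ /K; ΔT = 36.9 K
ΔV = 1120 × 1.698×10⁻⁴ × 36.9 = 7.02 cm³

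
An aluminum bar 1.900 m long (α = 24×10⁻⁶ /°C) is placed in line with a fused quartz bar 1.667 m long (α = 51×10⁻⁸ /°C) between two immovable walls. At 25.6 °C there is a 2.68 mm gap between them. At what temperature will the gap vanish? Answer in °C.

T = 83.3 °C

Gap closes when ΔL₁ + ΔL₂ = 2.68 mm = 2.68×10⁻³ m
(α₁L₁ + α₂L₂)ΔT = g
α₁L₁ + α₂L₂ = 24×10⁻⁶×1.900 + 51×10⁻⁸×1.667 = 4.645017×10⁻⁵ m/K
ΔT = 2.68×10⁻³ / 4.645017×10⁻⁵ = 57.696 K
T = 25.6 + 57.696 = 83.296 °C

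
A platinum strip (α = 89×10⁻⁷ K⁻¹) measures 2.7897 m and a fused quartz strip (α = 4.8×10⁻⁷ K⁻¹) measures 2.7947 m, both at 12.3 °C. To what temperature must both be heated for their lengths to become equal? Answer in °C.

Equal length when α₁L₁ΔT − α₂L₂ΔT = L₂ − L₁ = 5.00×10⁻³ m
α₁L₁ = 2.482833×10⁻⁵, α₂L₂ = 1.341456×10⁻⁶ → Δ(αL) = 2.3486874×10⁻⁵ m/K
ΔT = 5.00×10⁻³ / 2.3486874×10⁻⁵ = 212.885 K, so T = 12.3 + 212.885 = 225.185 °C

T = 225.2 °C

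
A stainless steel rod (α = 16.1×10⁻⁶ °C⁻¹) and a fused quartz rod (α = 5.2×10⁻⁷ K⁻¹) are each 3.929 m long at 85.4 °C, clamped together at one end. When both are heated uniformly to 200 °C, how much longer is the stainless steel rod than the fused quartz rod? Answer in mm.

ΔT = 114.6 K
stainless steel: ΔL = 16.1×10⁻⁶ × 3.929 m × 114.6 = 7.2492×10⁻³ m = 7.2492 mm
fused quartz: ΔL = 5.2×10⁻⁷ × 3.929 m × 114.6 = 2.3414×10⁻⁴ m = 0.23414 mm
difference = 7.2492 − 0.23414 = 7.01506 mm

7.02 mm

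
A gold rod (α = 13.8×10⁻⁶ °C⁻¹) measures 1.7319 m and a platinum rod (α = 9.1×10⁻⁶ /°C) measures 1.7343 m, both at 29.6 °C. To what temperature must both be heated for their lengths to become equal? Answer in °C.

T = 325.2 °C

L₁(1 + α₁ΔT) = L₂(1 + α₂ΔT) ⇒ ΔT = (L₂ − L₁)/(α₁L₁ − α₂L₂)
L₂ − L₁ = 1.7343 − 1.7319 = 2.40×10⁻³ m
α₁L₁ − α₂L₂ = 13.8×10⁻⁶×1.7319 − 9.1×10⁻⁶×1.7343 = 8.11809×10⁻⁶ m/K
ΔT = 2.40×10⁻³ / 8.11809×10⁻⁶ = 295.636 K
T = 29.6 + 295.636 = 325.236 °C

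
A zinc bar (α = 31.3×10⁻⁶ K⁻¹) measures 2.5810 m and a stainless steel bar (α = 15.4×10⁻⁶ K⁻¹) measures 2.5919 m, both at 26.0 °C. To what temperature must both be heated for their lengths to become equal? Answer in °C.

L₁(1 + α₁ΔT) = L₂(1 + α₂ΔT) ⇒ ΔT = (L₂ − L₁)/(α₁L₁ − α₂L₂)
L₂ − L₁ = 2.5919 − 2.5810 = 1.09×10⁻² m
α₁L₁ − α₂L₂ = 31.3×10⁻⁶×2.5810 − 15.4×10⁻⁶×2.5919 = 4.087004×10⁻⁵ m/K
ΔT = 1.09×10⁻² / 4.087004×10⁻⁵ = 266.699 K
T = 26.0 + 266.699 = 292.699 °C

T = 292.7 °C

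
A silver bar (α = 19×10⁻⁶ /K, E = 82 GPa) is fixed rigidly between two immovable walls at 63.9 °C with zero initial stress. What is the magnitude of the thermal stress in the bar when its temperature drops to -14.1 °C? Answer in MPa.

Fully constrained: the free strain ε = αΔT is blocked, so σ = Eε = EαΔT.
|ΔT| = 78.0 K
σ = 82.0×10⁹ × 19×10⁻⁶ × 78.0 = 1.22×10⁸ Pa

σ = 122 MPa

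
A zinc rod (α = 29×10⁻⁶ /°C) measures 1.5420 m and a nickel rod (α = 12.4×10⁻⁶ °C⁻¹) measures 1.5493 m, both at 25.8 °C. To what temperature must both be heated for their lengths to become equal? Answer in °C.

L₁(1 + α₁ΔT) = L₂(1 + α₂ΔT) ⇒ ΔT = (L₂ − L₁)/(α₁L₁ − α₂L₂)
L₂ − L₁ = 1.5493 − 1.5420 = 7.30×10⁻³ m
α₁L₁ − α₂L₂ = 29×10⁻⁶×1.5420 − 12.4×10⁻⁶×1.5493 = 2.550668×10⁻⁵ m/K
ΔT = 7.30×10⁻³ / 2.550668×10⁻⁵ = 286.200 K
T = 25.8 + 286.200 = 312.000 °C

T = 312.0 °C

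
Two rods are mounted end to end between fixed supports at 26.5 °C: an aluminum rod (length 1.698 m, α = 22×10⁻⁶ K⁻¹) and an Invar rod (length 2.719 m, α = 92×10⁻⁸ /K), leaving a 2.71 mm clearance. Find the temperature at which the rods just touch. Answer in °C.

T = 94.5 °C

α₁L₁ = 3.7356×10⁻⁵ m/K, α₂L₂ = 2.50148×10⁻⁶ m/K → total 3.985748×10⁻⁵ m/K
ΔT = g/(α₁L₁+α₂L₂) = 2.71×10⁻³ / 3.985748×10⁻⁵ = 67.992 K
T = 26.5 + 67.992 = 94.492 °C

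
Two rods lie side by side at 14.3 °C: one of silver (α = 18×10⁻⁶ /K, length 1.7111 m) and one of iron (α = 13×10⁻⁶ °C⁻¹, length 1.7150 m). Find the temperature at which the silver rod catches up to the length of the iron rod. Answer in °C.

L₁(1 + α₁ΔT) = L₂(1 + α₂ΔT) ⇒ ΔT = (L₂ − L₁)/(α₁L₁ − α₂L₂)
L₂ − L₁ = 1.7150 − 1.7111 = 3.90×10⁻³ m
α₁L₁ − α₂L₂ = 18×10⁻⁶×1.7111 − 13×10⁻⁶×1.7150 = 8.5048×10⁻⁶ m/K
ΔT = 3.90×10⁻³ / 8.5048×10⁻⁶ = 458.565 K
T = 14.3 + 458.565 = 472.865 °C

T = 472.9 °C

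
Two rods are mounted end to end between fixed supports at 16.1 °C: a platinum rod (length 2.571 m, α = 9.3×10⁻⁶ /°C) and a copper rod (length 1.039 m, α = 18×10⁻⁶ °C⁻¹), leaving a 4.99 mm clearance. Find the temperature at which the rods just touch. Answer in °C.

Gap closes when ΔL₁ + ΔL₂ = 4.99 mm = 4.99×10⁻³ m
(α₁L₁ + α₂L₂)ΔT = g
α₁L₁ + α₂L₂ = 9.3×10⁻⁶×2.571 + 18×10⁻⁶×1.039 = 4.26123×10⁻⁵ m/K
ΔT = 4.99×10⁻³ / 4.26123×10⁻⁵ = 117.10 K
T = 16.1 + 117.10 = 133.20 °C

T = 133 °C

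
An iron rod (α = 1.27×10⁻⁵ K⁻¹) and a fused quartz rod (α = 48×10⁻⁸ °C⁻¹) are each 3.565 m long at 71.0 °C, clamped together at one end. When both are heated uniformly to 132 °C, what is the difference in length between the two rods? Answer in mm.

2.66 mm

ΔT = 61.0 K
iron: ΔL = 1.27×10⁻⁵ × 3.565 m × 61.0 = 2.7618×10⁻³ m = 2.7618 mm
fused quartz: ΔL = 48×10⁻⁸ × 3.565 m × 61.0 = 1.0438×10⁻⁴ m = 0.10438 mm
difference = 2.7618 − 0.10438 = 2.65742 mm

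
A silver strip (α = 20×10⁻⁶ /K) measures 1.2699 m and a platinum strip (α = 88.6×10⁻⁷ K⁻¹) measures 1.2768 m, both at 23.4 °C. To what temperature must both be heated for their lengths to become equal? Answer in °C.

L₁(1 + α₁ΔT) = L₂(1 + α₂ΔT) ⇒ ΔT = (L₂ − L₁)/(α₁L₁ − α₂L₂)
L₂ − L₁ = 1.2768 − 1.2699 = 6.90×10⁻³ m
α₁L₁ − α₂L₂ = 20×10⁻⁶×1.2699 − 88.6×10⁻⁷×1.2768 = 1.4085552×10⁻⁵ m/K
ΔT = 6.90×10⁻³ / 1.4085552×10⁻⁵ = 489.864 K
T = 23.4 + 489.864 = 513.264 °C

T = 513.3 °C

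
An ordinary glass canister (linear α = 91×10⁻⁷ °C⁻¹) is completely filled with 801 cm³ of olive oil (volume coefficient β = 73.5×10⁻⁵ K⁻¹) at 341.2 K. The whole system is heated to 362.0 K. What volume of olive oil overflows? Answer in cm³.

The canister also expands: β_container ≈ 3α = 2.73×10⁻⁵ /K
Net overflow = V₀(β_liq − 3α_cont)ΔT
β − 3α = 7.35×10⁻⁴ − 2.73×10⁻⁵ = 7.077×10⁻⁴ /K; ΔT = 20.8 K
ΔV = 801 × 7.077×10⁻⁴ × 20.8 = 11.8 cm³

11.8 cm³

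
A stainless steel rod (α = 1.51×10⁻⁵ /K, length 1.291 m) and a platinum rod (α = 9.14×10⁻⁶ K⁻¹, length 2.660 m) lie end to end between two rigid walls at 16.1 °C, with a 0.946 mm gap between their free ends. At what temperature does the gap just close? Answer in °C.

T = 37.7 °C

Gap closes when ΔL₁ + ΔL₂ = 0.946 mm = 9.46×10⁻⁴ m
(α₁L₁ + α₂L₂)ΔT = g
α₁L₁ + α₂L₂ = 1.51×10⁻⁵×1.291 + 9.14×10⁻⁶×2.660 = 4.38065×10⁻⁵ m/K
ΔT = 9.46×10⁻⁴ / 4.38065×10⁻⁵ = 21.595 K
T = 16.1 + 21.595 = 37.695 °C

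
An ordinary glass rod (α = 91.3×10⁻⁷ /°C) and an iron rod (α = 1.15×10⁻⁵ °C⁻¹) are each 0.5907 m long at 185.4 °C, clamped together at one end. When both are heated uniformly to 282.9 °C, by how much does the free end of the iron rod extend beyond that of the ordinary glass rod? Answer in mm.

ΔT = 97.5 K
ordinary glass: ΔL = 91.3×10⁻⁷ × 0.5907 m × 97.5 = 5.2583×10⁻⁴ m = 0.52583 mm
iron: ΔL = 1.15×10⁻⁵ × 0.5907 m × 97.5 = 6.6232×10⁻⁴ m = 0.66232 mm
difference = 0.66232 − 0.52583 = 0.13649 mm

0.136 mm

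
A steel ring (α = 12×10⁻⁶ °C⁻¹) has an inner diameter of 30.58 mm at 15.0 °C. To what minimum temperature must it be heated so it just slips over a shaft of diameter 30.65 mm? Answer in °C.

T = 206 °C

Required Δd = 30.65 − 30.58 = 0.07 mm
Δd = αd₀ΔT ⇒ ΔT = Δd/(αd₀) = 0.07 / (12×10⁻⁶ × 30.58) = 190.76 K
T_min = 15.0 + 190.76 = 205.76 °C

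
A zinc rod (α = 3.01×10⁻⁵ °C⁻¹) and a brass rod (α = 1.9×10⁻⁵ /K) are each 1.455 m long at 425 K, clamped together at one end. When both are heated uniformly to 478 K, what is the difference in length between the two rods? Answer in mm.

ΔT = 53 K
zinc: ΔL = 3.01×10⁻⁵ × 1.455 m × 53 = 2.3212×10⁻³ m = 2.3212 mm
brass: ΔL = 1.9×10⁻⁵ × 1.455 m × 53 = 1.4652×10⁻³ m = 1.4652 mm
difference = 2.3212 − 1.4652 = 0.8560 mm

0.856 mm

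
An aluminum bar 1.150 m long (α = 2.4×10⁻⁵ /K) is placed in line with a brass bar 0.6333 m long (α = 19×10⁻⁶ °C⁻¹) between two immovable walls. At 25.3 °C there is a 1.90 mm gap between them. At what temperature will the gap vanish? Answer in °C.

α₁L₁ = 2.760×10⁻⁵ m/K, α₂L₂ = 1.20327×10⁻⁵ m/K → total 3.96327×10⁻⁵ m/K
ΔT = g/(α₁L₁+α₂L₂) = 1.90×10⁻³ / 3.96327×10⁻⁵ = 47.940 K
T = 25.3 + 47.940 = 73.240 °C

T = 73.2 °C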